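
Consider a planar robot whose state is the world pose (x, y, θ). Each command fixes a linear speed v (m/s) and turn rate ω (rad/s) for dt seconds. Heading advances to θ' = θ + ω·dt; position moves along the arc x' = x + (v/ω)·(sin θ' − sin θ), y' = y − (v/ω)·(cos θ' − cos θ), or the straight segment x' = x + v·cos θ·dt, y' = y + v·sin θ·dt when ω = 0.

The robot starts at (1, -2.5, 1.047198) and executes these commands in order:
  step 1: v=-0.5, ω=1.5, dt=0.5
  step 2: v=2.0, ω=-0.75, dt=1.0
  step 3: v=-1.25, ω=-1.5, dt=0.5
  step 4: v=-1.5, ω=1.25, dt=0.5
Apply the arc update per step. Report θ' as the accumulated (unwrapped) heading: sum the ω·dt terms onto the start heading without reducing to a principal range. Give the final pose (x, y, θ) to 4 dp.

step 1: θ'=1.7972 (R=-0.3333) → pose (0.9638, -2.7415, 1.7972)
step 2: θ'=1.0472 (R=-2.6667) → pose (1.2531, -0.8096, 1.0472)
step 3: θ'=0.2972 (R=0.8333) → pose (0.7754, -1.1897, 0.2972)
step 4: θ'=0.9222 (R=-1.2000) → pose (0.1705, -1.6122, 0.9222)

(0.1705, -1.6122, 0.9222)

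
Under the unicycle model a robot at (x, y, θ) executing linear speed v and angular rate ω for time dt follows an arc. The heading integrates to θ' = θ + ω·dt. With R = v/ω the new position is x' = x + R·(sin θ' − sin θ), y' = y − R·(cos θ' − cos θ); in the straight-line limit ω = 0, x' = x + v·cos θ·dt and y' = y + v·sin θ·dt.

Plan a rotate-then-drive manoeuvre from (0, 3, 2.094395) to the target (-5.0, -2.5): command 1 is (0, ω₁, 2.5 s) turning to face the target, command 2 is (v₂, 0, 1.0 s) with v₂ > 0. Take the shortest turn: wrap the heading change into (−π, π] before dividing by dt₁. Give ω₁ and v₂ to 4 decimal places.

ω₁ = 0.7521, v₂ = 7.4330

heading to target = atan2(-2.5−3, -5−0) = -2.3086
Δθ = wrap(-2.3086 − 2.0944) = 1.8802; ω₁ = Δθ/dt₁ = 0.7521
distance = √((-5−0)² + (-2.5−3)²) = 7.4330; v₂ = distance/dt₂ = 7.4330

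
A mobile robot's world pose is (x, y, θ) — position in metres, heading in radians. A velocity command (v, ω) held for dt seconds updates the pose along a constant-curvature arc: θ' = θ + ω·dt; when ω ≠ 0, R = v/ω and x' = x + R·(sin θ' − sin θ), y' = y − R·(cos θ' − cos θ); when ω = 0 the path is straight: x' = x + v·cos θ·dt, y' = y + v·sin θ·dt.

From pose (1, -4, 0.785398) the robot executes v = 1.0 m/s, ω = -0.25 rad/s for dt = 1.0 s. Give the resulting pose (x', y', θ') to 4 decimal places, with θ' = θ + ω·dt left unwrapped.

(1.7877, -3.3882, 0.5354)

θ' = 0.7854 + -0.25·1.0 = 0.5354
R = v/ω = 1.0/-0.25 = -4.0000
x' = 1 + -4.0000·(sin 0.5354 − sin 0.7854) = 1.7877
y' = -4 − -4.0000·(cos 0.5354 − cos 0.7854) = -3.3882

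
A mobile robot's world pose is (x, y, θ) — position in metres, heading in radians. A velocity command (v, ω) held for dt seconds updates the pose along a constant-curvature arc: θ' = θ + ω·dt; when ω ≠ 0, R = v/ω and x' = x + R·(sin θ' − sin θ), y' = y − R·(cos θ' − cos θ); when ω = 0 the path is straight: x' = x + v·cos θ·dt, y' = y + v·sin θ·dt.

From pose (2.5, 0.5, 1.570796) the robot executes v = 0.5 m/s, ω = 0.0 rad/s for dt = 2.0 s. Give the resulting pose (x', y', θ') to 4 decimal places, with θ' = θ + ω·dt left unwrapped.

θ' = 1.5708 + 0.0·2.0 = 1.5708
ω = 0 → straight: x' = 2.5 + 0.5·cos(1.5708)·2.0 = 2.5000
y' = 0.5 + 0.5·sin(1.5708)·2.0 = 1.5000

(2.5000, 1.5000, 1.5708)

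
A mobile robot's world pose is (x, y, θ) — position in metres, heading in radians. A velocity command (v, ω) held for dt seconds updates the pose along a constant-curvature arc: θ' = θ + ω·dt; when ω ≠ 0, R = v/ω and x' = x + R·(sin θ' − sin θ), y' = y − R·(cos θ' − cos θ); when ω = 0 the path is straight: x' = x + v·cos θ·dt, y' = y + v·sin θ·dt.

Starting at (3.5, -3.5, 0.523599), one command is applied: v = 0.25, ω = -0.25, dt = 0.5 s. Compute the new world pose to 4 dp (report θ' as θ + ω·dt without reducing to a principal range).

θ' = 0.5236 + -0.25·0.5 = 0.3986
R = v/ω = 0.25/-0.25 = -1.0000
x' = 3.5 + -1.0000·(sin 0.3986 − sin 0.5236) = 3.6119
y' = -3.5 − -1.0000·(cos 0.3986 − cos 0.5236) = -3.4444

(3.6119, -3.4444, 0.3986)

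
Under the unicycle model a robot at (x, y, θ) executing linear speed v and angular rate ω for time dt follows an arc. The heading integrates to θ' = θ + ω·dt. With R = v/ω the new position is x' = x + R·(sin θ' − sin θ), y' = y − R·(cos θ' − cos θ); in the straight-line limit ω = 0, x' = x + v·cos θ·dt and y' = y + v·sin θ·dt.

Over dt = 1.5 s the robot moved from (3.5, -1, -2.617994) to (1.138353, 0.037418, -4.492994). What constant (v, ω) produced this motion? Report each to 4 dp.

Δθ = -4.492994 − -2.617994 = -1.875000
ω = Δθ/dt = -1.875000/1.5 = -1.2500
R = Δx/(sin θ' − sin θ) = -1.6000
v = R·ω = -1.6000·-1.2500 = 2.0000

v = 2.0000, ω = -1.2500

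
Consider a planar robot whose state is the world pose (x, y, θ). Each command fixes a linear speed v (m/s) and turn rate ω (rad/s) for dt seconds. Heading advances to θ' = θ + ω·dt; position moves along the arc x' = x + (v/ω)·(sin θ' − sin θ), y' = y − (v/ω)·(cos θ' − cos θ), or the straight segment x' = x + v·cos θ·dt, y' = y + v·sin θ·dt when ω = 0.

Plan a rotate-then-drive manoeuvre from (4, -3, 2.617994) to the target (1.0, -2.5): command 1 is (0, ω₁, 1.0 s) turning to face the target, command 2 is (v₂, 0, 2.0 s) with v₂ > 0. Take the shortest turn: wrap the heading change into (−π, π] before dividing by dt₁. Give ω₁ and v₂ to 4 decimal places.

heading to target = atan2(-2.5−-3, 1−4) = 2.9764
Δθ = wrap(2.9764 − 2.6180) = 0.3584; ω₁ = Δθ/dt₁ = 0.3584
distance = √((1−4)² + (-2.5−-3)²) = 3.0414; v₂ = distance/dt₂ = 1.5207

ω₁ = 0.3584, v₂ = 1.5207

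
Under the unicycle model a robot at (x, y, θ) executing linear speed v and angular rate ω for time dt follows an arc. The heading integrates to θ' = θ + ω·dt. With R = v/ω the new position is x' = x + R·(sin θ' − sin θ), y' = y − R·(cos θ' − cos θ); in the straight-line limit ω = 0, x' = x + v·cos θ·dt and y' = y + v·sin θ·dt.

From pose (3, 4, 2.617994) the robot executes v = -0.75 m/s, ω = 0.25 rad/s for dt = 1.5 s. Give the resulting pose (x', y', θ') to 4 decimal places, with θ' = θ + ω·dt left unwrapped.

(4.0558, 3.6311, 2.9930)

θ' = 2.6180 + 0.25·1.5 = 2.9930
R = v/ω = -0.75/0.25 = -3.0000
x' = 3 + -3.0000·(sin 2.9930 − sin 2.6180) = 4.0558
y' = 4 − -3.0000·(cos 2.9930 − cos 2.6180) = 3.6311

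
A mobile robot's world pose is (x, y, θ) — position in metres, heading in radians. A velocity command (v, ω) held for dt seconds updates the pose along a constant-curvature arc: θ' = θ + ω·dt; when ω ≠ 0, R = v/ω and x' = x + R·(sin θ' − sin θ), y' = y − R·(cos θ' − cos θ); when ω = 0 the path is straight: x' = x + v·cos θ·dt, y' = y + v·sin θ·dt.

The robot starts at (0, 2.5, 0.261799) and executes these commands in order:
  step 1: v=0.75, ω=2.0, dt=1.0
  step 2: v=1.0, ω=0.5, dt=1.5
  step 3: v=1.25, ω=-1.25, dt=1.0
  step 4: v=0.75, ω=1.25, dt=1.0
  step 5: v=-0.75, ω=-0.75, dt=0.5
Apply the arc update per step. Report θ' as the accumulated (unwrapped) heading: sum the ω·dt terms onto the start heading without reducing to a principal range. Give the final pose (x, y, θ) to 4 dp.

(-2.1001, 4.9762, 2.6368)

step 1: θ'=2.2618 (R=0.3750) → pose (0.1919, 3.1012, 2.2618)
step 2: θ'=3.0118 (R=2.0000) → pose (-1.0904, 3.8098, 3.0118)
step 3: θ'=1.7618 (R=-1.0000) → pose (-1.9428, 4.6115, 1.7618)
step 4: θ'=3.0118 (R=0.6000) → pose (-2.4543, 5.0926, 3.0118)
step 5: θ'=2.6368 (R=1.0000) → pose (-2.1001, 4.9762, 2.6368)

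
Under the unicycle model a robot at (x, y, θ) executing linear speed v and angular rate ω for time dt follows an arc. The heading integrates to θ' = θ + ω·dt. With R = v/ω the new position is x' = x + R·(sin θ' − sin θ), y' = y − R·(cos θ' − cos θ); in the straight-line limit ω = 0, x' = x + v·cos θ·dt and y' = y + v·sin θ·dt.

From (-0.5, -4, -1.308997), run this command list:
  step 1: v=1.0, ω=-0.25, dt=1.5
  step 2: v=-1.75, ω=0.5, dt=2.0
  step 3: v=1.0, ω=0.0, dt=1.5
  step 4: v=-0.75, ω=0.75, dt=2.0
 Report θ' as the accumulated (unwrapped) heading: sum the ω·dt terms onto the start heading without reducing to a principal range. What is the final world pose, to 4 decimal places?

step 1: θ'=-1.6840 (R=-4.0000) → pose (-0.3893, -5.4871, -1.6840)
step 2: θ'=-0.6840 (R=-3.5000) → pose (-1.6553, -2.3791, -0.6840)
step 3: θ'=-0.6840 (straight) → pose (-0.4927, -3.3269, -0.6840)
step 4: θ'=0.8160 (R=-1.0000) → pose (-1.8530, -3.4168, 0.8160)

(-1.8530, -3.4168, 0.8160)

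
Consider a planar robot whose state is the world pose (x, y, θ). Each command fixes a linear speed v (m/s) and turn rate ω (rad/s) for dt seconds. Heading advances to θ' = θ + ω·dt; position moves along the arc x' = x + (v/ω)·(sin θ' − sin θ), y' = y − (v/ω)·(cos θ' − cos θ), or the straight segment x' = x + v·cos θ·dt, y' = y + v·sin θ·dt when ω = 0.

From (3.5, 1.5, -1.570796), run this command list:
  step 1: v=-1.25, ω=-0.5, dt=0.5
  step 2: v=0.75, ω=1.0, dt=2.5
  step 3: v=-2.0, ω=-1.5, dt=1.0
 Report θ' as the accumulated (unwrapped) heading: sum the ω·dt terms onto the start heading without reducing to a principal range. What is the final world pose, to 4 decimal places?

step 1: θ'=-1.8208 (R=2.5000) → pose (3.5777, 2.1185, -1.8208)
step 2: θ'=0.6792 (R=0.7500) → pose (4.7755, 1.3494, 0.6792)
step 3: θ'=-0.8208 (R=1.3333) → pose (2.9624, 1.4780, -0.8208)

(2.9624, 1.4780, -0.8208)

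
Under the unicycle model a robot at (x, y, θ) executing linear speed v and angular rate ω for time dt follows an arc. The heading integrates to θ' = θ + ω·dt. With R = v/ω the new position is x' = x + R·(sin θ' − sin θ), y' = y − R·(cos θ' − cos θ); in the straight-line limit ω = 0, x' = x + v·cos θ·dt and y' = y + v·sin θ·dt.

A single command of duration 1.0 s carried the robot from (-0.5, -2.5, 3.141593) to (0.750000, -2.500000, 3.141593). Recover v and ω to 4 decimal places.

v = -1.2500, ω = 0.0000

Δθ = 3.141593 − 3.141593 = 0.000000
ω = Δθ/dt = 0.000000/1.0 = 0.0000
ω = 0 → v = (Δx·cos θ + Δy·sin θ)/dt = -1.2500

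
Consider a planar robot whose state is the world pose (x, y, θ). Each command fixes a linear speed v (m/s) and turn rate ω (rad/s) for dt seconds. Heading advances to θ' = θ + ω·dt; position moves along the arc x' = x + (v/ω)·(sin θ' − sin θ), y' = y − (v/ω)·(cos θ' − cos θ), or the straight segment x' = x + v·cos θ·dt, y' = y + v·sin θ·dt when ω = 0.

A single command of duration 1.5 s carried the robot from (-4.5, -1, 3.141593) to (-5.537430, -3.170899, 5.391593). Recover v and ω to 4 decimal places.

v = 2.0000, ω = 1.5000

Δθ = 5.391593 − 3.141593 = 2.250000
ω = Δθ/dt = 2.250000/1.5 = 1.5000
R = −Δy/(cos θ' − cos θ) = 1.3333
v = R·ω = 1.3333·1.5000 = 2.0000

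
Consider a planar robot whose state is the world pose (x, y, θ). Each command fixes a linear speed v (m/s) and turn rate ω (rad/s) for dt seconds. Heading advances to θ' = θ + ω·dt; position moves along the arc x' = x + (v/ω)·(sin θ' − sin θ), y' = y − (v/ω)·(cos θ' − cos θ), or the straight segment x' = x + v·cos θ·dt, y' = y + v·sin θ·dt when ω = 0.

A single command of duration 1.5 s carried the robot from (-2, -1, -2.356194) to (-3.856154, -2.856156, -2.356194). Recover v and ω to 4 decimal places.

v = 1.7500, ω = 0.0000

Δθ = -2.356194 − -2.356194 = 0.000000
ω = Δθ/dt = 0.000000/1.5 = 0.0000
ω = 0 → v = (Δx·cos θ + Δy·sin θ)/dt = 1.7500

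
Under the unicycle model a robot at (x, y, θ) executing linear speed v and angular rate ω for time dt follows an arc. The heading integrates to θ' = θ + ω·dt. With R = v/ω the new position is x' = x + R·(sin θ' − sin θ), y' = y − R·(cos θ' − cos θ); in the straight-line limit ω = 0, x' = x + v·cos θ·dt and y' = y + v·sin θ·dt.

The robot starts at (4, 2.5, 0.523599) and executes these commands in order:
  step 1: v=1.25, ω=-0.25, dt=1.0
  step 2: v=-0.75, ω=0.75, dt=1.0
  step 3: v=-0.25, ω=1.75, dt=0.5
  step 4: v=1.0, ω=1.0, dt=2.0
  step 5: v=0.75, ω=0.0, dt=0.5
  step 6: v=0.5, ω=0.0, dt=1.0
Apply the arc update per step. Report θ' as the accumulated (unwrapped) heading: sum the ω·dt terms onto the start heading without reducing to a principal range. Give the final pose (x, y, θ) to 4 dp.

(2.2824, 2.2251, 3.8986)

step 1: θ'=0.2736 (R=-5.0000) → pose (5.1490, 2.9839, 0.2736)
step 2: θ'=1.0236 (R=-1.0000) → pose (4.5652, 2.5414, 1.0236)
step 3: θ'=1.8986 (R=-0.1429) → pose (4.5520, 2.4211, 1.8986)
step 4: θ'=3.8986 (R=1.0000) → pose (2.9185, 2.8260, 3.8986)
step 5: θ'=3.8986 (straight) → pose (2.6459, 2.5685, 3.8986)
step 6: θ'=3.8986 (straight) → pose (2.2824, 2.2251, 3.8986)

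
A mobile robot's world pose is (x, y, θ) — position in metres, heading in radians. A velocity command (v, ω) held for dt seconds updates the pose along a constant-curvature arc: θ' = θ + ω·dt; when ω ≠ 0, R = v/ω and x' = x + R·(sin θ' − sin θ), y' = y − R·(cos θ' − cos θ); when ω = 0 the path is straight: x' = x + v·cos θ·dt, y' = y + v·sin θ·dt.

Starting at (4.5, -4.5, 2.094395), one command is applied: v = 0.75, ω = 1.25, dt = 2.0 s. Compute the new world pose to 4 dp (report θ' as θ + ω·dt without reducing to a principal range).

θ' = 2.0944 + 1.25·2.0 = 4.5944
R = v/ω = 0.75/1.25 = 0.6000
x' = 4.5 + 0.6000·(sin 4.5944 − sin 2.0944) = 3.3846
y' = -4.5 − 0.6000·(cos 4.5944 − cos 2.0944) = -4.7294

(3.3846, -4.7294, 4.5944)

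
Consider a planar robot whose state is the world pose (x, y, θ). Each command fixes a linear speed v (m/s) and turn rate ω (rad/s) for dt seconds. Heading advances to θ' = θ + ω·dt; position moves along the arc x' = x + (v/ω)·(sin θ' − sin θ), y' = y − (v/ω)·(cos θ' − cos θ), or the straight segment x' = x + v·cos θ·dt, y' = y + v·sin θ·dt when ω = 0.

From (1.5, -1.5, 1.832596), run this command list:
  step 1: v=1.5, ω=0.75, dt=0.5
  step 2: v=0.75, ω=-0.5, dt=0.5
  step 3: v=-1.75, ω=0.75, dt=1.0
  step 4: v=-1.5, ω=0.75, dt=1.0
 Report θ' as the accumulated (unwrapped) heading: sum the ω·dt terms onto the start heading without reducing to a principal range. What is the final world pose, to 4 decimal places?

(3.6353, -1.8255, 3.4576)

step 1: θ'=2.2076 (R=2.0000) → pose (1.1762, -0.8284, 2.2076)
step 2: θ'=1.9576 (R=-1.5000) → pose (0.9930, -0.5023, 1.9576)
step 3: θ'=2.7076 (R=-2.3333) → pose (2.1728, -1.7391, 2.7076)
step 4: θ'=3.4576 (R=-2.0000) → pose (3.6353, -1.8255, 3.4576)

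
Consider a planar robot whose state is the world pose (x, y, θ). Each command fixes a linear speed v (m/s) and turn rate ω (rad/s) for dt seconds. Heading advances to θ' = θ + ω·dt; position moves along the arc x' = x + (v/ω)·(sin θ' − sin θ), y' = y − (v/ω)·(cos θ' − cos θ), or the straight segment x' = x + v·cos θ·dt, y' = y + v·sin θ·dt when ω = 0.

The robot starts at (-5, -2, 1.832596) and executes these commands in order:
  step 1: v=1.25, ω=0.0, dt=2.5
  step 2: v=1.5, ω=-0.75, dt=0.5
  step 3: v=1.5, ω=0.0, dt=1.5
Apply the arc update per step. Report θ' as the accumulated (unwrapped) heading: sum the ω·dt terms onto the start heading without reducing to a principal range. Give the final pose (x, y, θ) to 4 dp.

(-5.6100, 3.9977, 1.4576)

step 1: θ'=1.8326 (straight) → pose (-5.8088, 1.0185, 1.8326)
step 2: θ'=1.4576 (R=-2.0000) → pose (-5.8642, 1.7621, 1.4576)
step 3: θ'=1.4576 (straight) → pose (-5.6100, 3.9977, 1.4576)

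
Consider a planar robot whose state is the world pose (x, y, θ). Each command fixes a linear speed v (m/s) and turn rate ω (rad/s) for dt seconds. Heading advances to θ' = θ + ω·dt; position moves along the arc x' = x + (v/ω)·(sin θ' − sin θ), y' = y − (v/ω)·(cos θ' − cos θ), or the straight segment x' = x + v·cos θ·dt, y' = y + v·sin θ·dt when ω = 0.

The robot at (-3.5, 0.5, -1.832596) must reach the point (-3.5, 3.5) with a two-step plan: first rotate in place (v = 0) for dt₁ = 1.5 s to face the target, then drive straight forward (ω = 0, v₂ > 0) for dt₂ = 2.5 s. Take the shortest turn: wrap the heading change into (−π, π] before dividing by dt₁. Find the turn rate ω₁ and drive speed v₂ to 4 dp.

ω₁ = -1.9199, v₂ = 1.2000

heading to target = atan2(3.5−0.5, -3.5−-3.5) = 1.5708
Δθ = wrap(1.5708 − -1.8326) = -2.8798; ω₁ = Δθ/dt₁ = -1.9199
distance = √((-3.5−-3.5)² + (3.5−0.5)²) = 3.0000; v₂ = distance/dt₂ = 1.2000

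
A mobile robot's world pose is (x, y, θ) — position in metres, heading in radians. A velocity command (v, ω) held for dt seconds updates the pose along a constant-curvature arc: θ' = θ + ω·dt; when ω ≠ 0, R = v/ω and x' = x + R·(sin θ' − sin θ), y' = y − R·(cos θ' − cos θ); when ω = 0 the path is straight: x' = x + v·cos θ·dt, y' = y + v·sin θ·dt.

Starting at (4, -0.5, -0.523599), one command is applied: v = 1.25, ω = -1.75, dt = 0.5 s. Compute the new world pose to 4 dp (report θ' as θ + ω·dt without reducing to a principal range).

θ' = -0.5236 + -1.75·0.5 = -1.3986
R = v/ω = 1.25/-1.75 = -0.7143
x' = 4 + -0.7143·(sin -1.3986 − sin -0.5236) = 4.3466
y' = -0.5 − -0.7143·(cos -1.3986 − cos -0.5236) = -0.9962

(4.3466, -0.9962, -1.3986)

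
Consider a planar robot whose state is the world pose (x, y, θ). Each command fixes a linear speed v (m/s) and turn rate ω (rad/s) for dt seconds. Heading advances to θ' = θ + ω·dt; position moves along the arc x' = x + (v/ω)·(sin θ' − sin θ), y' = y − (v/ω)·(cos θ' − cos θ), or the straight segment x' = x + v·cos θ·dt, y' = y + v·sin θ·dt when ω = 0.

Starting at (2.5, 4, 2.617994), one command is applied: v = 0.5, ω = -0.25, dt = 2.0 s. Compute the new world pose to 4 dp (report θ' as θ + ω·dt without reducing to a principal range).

(1.7920, 4.6915, 2.1180)

θ' = 2.6180 + -0.25·2.0 = 2.1180
R = v/ω = 0.5/-0.25 = -2.0000
x' = 2.5 + -2.0000·(sin 2.1180 − sin 2.6180) = 1.7920
y' = 4 − -2.0000·(cos 2.1180 − cos 2.6180) = 4.6915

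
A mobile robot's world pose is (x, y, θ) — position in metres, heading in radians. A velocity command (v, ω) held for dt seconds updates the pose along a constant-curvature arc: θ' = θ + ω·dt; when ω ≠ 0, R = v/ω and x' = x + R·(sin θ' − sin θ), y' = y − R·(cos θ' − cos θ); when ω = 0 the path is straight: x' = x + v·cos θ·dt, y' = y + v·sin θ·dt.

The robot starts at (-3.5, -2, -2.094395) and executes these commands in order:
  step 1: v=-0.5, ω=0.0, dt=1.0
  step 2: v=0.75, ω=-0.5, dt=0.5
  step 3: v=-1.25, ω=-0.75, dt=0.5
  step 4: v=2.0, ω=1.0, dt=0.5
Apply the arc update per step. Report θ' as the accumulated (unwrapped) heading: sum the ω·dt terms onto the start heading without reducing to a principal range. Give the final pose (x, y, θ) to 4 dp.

(-3.7409, -2.1255, -2.2194)

step 1: θ'=-2.0944 (straight) → pose (-3.2500, -1.5670, -2.0944)
step 2: θ'=-2.3444 (R=-1.5000) → pose (-3.4759, -1.8651, -2.3444)
step 3: θ'=-2.7194 (R=1.6667) → pose (-2.9665, -1.5093, -2.7194)
step 4: θ'=-2.2194 (R=2.0000) → pose (-3.7409, -2.1255, -2.2194)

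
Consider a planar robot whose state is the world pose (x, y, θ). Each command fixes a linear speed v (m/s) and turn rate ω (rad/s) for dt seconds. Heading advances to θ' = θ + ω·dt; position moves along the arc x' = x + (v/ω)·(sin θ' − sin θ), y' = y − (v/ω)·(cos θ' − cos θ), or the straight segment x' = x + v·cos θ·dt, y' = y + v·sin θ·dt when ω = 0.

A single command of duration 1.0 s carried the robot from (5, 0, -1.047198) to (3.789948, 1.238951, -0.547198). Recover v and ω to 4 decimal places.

v = -1.7500, ω = 0.5000

Δθ = -0.547198 − -1.047198 = 0.500000
ω = Δθ/dt = 0.500000/1.0 = 0.5000
R = −Δy/(cos θ' − cos θ) = -3.5000
v = R·ω = -3.5000·0.5000 = -1.7500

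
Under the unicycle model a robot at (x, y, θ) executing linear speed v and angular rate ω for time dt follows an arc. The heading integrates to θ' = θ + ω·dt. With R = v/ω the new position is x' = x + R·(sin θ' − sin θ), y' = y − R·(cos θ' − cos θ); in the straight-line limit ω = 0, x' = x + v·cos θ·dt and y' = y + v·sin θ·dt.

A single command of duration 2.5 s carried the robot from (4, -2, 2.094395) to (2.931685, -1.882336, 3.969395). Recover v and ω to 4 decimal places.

v = 0.5000, ω = 0.7500

Δθ = 3.969395 − 2.094395 = 1.875000
ω = Δθ/dt = 1.875000/2.5 = 0.7500
R = Δx/(sin θ' − sin θ) = 0.6667
v = R·ω = 0.6667·0.7500 = 0.5000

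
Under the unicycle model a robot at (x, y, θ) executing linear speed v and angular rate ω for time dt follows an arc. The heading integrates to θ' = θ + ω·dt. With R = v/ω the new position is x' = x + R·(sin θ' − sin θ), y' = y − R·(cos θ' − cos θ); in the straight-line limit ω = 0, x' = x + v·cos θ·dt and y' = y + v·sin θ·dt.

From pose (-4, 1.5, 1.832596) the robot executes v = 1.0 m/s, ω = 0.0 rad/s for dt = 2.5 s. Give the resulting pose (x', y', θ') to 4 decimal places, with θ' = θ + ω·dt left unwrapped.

(-4.6470, 3.9148, 1.8326)

θ' = 1.8326 + 0.0·2.5 = 1.8326
ω = 0 → straight: x' = -4 + 1.0·cos(1.8326)·2.5 = -4.6470
y' = 1.5 + 1.0·sin(1.8326)·2.5 = 3.9148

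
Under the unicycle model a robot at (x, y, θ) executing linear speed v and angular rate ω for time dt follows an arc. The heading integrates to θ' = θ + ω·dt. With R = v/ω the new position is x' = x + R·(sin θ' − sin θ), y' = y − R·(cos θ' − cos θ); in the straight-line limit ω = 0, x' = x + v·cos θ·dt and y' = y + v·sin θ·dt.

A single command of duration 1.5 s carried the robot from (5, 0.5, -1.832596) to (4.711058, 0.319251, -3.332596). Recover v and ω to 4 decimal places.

Δθ = -3.332596 − -1.832596 = -1.500000
ω = Δθ/dt = -1.500000/1.5 = -1.0000
R = Δx/(sin θ' − sin θ) = -0.2500
v = R·ω = -0.2500·-1.0000 = 0.2500

v = 0.2500, ω = -1.0000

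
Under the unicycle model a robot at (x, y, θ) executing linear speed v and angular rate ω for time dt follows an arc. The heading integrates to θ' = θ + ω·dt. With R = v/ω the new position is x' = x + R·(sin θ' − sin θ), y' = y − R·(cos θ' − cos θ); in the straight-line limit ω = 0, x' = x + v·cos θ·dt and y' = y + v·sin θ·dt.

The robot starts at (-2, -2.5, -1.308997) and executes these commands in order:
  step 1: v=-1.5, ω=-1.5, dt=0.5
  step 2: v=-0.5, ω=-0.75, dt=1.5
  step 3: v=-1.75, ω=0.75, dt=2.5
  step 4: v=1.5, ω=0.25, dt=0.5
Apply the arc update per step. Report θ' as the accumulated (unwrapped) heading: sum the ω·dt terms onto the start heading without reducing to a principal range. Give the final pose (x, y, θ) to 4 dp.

(1.2914, 0.8059, -1.1840)

step 1: θ'=-2.0590 (R=1.0000) → pose (-1.9173, -1.7721, -2.0590)
step 2: θ'=-3.1840 (R=0.6667) → pose (-1.3002, -1.4188, -3.1840)
step 3: θ'=-1.3090 (R=-2.3333) → pose (1.0525, 1.5164, -1.3090)
step 4: θ'=-1.1840 (R=6.0000) → pose (1.2914, 0.8059, -1.1840)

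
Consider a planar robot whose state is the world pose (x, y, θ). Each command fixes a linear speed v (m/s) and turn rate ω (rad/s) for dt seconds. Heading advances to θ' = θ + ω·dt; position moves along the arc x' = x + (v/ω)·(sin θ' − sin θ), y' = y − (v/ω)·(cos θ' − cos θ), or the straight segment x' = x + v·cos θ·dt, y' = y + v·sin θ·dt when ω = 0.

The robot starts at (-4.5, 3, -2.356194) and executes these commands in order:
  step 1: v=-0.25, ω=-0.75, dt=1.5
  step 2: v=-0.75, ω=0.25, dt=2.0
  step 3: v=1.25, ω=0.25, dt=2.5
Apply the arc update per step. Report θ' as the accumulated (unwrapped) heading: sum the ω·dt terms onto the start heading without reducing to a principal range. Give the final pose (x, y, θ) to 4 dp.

step 1: θ'=-3.4812 (R=0.3333) → pose (-4.1533, 3.0786, -3.4812)
step 2: θ'=-2.9812 (R=-3.0000) → pose (-2.6748, 2.9458, -2.9812)
step 3: θ'=-2.3562 (R=5.0000) → pose (-5.4118, 1.5455, -2.3562)

(-5.4118, 1.5455, -2.3562)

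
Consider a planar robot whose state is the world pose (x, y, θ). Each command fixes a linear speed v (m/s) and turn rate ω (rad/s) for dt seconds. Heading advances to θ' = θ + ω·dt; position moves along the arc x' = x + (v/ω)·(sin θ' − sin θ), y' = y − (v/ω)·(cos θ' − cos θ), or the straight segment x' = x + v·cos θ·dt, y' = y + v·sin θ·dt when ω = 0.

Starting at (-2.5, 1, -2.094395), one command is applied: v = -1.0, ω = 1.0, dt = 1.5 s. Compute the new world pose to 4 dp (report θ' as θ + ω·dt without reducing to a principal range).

θ' = -2.0944 + 1.0·1.5 = -0.5944
R = v/ω = -1.0/1.0 = -1.0000
x' = -2.5 + -1.0000·(sin -0.5944 − sin -2.0944) = -2.8060
y' = 1 − -1.0000·(cos -0.5944 − cos -2.0944) = 2.3285

(-2.8060, 2.3285, -0.5944)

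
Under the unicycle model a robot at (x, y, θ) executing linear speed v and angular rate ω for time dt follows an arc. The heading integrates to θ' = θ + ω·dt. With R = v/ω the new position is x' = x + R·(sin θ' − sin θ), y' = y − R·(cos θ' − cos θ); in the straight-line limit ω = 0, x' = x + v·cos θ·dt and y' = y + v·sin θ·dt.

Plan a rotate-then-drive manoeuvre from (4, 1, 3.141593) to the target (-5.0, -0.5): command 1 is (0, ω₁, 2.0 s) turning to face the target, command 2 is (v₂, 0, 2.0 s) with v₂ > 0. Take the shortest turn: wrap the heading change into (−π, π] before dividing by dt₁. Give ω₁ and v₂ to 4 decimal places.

ω₁ = 0.0826, v₂ = 4.5621

heading to target = atan2(-0.5−1, -5−4) = -2.9764
Δθ = wrap(-2.9764 − 3.1416) = 0.1651; ω₁ = Δθ/dt₁ = 0.0826
distance = √((-5−4)² + (-0.5−1)²) = 9.1241; v₂ = distance/dt₂ = 4.5621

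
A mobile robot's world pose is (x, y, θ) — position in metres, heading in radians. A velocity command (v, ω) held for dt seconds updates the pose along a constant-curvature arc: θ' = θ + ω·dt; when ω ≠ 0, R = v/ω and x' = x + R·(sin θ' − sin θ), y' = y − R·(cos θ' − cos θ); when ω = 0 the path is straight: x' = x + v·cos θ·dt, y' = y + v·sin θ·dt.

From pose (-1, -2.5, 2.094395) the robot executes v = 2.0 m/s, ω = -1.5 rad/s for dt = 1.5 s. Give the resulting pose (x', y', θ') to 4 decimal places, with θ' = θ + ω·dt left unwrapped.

θ' = 2.0944 + -1.5·1.5 = -0.1556
R = v/ω = 2.0/-1.5 = -1.3333
x' = -1 + -1.3333·(sin -0.1556 − sin 2.0944) = 0.3613
y' = -2.5 − -1.3333·(cos -0.1556 − cos 2.0944) = -0.5161

(0.3613, -0.5161, -0.1556)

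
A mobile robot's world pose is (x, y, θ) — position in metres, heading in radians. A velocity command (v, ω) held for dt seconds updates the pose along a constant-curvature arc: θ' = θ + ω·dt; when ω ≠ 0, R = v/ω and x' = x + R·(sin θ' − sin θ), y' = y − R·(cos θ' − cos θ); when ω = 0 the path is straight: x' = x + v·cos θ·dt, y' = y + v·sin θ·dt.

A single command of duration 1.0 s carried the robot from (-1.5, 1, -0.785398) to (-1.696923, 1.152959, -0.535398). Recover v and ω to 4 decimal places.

v = -0.2500, ω = 0.2500

Δθ = -0.535398 − -0.785398 = 0.250000
ω = Δθ/dt = 0.250000/1.0 = 0.2500
R = Δx/(sin θ' − sin θ) = -1.0000
v = R·ω = -1.0000·0.2500 = -0.2500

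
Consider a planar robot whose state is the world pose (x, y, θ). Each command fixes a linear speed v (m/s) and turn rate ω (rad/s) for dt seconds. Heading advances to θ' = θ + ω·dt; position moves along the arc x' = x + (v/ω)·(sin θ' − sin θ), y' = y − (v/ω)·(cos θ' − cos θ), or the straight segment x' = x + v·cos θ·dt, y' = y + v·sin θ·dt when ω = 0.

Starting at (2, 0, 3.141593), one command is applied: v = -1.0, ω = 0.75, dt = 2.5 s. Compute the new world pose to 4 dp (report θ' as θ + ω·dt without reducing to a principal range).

(3.2721, 1.7327, 5.0166)

θ' = 3.1416 + 0.75·2.5 = 5.0166
R = v/ω = -1.0/0.75 = -1.3333
x' = 2 + -1.3333·(sin 5.0166 − sin 3.1416) = 3.2721
y' = 0 − -1.3333·(cos 5.0166 − cos 3.1416) = 1.7327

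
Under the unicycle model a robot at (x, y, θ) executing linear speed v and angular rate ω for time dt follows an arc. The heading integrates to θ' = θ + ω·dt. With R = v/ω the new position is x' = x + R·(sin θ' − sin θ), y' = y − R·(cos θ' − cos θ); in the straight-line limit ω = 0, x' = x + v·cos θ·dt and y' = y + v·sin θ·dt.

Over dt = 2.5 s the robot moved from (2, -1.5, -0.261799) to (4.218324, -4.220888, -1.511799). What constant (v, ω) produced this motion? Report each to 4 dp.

Δθ = -1.511799 − -0.261799 = -1.250000
ω = Δθ/dt = -1.250000/2.5 = -0.5000
R = −Δy/(cos θ' − cos θ) = -3.0000
v = R·ω = -3.0000·-0.5000 = 1.5000

v = 1.5000, ω = -0.5000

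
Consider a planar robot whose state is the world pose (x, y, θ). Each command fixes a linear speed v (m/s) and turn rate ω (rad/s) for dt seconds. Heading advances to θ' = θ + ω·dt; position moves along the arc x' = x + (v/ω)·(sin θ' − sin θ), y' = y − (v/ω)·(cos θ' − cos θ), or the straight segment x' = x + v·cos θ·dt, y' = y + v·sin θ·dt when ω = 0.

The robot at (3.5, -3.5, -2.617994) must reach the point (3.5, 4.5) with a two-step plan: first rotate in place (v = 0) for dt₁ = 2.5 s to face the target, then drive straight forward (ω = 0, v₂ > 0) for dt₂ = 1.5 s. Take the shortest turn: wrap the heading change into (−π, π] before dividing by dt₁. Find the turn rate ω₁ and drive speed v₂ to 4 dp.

ω₁ = -0.8378, v₂ = 5.3333

heading to target = atan2(4.5−-3.5, 3.5−3.5) = 1.5708
Δθ = wrap(1.5708 − -2.6180) = -2.0944; ω₁ = Δθ/dt₁ = -0.8378
distance = √((3.5−3.5)² + (4.5−-3.5)²) = 8.0000; v₂ = distance/dt₂ = 5.3333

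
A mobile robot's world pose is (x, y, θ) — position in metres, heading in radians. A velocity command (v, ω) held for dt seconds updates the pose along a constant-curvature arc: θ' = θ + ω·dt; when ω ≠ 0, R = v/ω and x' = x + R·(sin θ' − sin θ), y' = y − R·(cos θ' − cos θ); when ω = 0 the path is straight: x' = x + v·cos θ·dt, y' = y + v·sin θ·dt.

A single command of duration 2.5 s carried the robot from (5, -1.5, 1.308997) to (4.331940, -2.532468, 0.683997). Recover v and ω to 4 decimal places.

v = -0.5000, ω = -0.2500

Δθ = 0.683997 − 1.308997 = -0.625000
ω = Δθ/dt = -0.625000/2.5 = -0.2500
R = −Δy/(cos θ' − cos θ) = 2.0000
v = R·ω = 2.0000·-0.2500 = -0.5000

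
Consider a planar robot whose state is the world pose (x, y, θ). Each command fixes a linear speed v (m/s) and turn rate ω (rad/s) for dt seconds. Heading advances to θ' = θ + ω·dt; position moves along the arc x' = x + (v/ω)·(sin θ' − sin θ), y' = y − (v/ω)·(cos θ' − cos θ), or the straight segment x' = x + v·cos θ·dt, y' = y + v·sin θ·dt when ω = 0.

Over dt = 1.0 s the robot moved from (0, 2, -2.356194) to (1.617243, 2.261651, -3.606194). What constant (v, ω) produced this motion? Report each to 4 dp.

Δθ = -3.606194 − -2.356194 = -1.250000
ω = Δθ/dt = -1.250000/1.0 = -1.2500
R = Δx/(sin θ' − sin θ) = 1.4000
v = R·ω = 1.4000·-1.2500 = -1.7500

v = -1.7500, ω = -1.2500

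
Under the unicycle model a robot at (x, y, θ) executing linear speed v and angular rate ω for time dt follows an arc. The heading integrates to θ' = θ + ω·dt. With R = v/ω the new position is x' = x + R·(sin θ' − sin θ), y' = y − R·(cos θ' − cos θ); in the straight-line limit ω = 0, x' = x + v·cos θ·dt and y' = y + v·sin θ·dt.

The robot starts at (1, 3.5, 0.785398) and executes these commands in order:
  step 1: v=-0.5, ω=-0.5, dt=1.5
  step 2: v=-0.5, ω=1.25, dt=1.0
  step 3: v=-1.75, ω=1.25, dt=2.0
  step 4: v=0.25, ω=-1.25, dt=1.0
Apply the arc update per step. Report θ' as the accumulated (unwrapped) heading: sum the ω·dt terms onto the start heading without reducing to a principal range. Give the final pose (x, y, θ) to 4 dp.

(1.9083, 1.4023, 2.5354)

step 1: θ'=0.0354 (R=1.0000) → pose (0.3283, 3.2077, 0.0354)
step 2: θ'=1.2854 (R=-0.4000) → pose (-0.0414, 2.9206, 1.2854)
step 3: θ'=3.7854 (R=-1.4000) → pose (2.1423, 1.4067, 3.7854)
step 4: θ'=2.5354 (R=-0.2000) → pose (1.9083, 1.4023, 2.5354)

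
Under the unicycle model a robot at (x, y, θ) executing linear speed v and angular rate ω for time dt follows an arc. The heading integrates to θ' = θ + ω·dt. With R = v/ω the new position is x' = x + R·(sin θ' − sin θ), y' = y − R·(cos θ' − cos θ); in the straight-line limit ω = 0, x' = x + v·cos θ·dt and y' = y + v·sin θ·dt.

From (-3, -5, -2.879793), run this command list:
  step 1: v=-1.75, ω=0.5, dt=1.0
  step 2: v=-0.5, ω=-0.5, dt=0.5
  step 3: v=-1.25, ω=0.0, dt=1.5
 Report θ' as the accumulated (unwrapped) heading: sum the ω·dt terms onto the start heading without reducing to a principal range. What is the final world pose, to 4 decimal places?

(0.3451, -3.0853, -2.6298)

step 1: θ'=-2.3798 (R=-3.5000) → pose (-1.4901, -4.1518, -2.3798)
step 2: θ'=-2.6298 (R=1.0000) → pose (-1.2896, -4.0036, -2.6298)
step 3: θ'=-2.6298 (straight) → pose (0.3451, -3.0853, -2.6298)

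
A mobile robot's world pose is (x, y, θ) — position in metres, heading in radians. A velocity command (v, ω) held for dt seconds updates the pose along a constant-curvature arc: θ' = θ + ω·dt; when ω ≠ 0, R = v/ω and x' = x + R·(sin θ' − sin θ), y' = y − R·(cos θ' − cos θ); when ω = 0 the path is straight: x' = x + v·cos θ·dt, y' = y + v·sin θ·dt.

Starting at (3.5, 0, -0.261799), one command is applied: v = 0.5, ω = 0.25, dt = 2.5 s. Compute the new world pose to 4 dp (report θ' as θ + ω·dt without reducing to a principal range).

(4.7282, 0.0623, 0.3632)

θ' = -0.2618 + 0.25·2.5 = 0.3632
R = v/ω = 0.5/0.25 = 2.0000
x' = 3.5 + 2.0000·(sin 0.3632 − sin -0.2618) = 4.7282
y' = 0 − 2.0000·(cos 0.3632 − cos -0.2618) = 0.0623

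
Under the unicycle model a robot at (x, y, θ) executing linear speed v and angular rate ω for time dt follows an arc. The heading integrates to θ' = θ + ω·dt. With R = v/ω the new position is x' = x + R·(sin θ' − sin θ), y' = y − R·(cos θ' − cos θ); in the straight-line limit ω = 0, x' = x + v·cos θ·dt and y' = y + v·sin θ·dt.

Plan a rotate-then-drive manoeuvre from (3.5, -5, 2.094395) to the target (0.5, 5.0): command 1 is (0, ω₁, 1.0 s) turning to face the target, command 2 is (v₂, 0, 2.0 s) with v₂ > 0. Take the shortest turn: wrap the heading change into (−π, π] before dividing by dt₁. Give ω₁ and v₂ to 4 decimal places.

ω₁ = -0.2321, v₂ = 5.2202

heading to target = atan2(5−-5, 0.5−3.5) = 1.8623
Δθ = wrap(1.8623 − 2.0944) = -0.2321; ω₁ = Δθ/dt₁ = -0.2321
distance = √((0.5−3.5)² + (5−-5)²) = 10.4403; v₂ = distance/dt₂ = 5.2202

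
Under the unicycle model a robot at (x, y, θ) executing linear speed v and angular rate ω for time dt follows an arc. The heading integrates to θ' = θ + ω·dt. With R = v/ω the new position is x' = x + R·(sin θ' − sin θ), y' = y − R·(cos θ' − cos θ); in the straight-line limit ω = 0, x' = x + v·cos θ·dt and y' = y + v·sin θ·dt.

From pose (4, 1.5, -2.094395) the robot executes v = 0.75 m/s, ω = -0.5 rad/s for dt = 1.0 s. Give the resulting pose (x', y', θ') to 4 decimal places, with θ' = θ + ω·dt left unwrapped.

θ' = -2.0944 + -0.5·1.0 = -2.5944
R = v/ω = 0.75/-0.5 = -1.5000
x' = 4 + -1.5000·(sin -2.5944 − sin -2.0944) = 3.4814
y' = 1.5 − -1.5000·(cos -2.5944 − cos -2.0944) = 0.9690

(3.4814, 0.9690, -2.5944)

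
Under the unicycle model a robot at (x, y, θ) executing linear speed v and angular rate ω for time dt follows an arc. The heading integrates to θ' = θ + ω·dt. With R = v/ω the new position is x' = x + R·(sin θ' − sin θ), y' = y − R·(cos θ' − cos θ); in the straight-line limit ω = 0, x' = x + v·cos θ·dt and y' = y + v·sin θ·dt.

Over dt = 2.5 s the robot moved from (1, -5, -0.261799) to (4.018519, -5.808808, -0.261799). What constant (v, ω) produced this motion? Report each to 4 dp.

v = 1.2500, ω = 0.0000

Δθ = -0.261799 − -0.261799 = 0.000000
ω = Δθ/dt = 0.000000/2.5 = 0.0000
ω = 0 → v = (Δx·cos θ + Δy·sin θ)/dt = 1.2500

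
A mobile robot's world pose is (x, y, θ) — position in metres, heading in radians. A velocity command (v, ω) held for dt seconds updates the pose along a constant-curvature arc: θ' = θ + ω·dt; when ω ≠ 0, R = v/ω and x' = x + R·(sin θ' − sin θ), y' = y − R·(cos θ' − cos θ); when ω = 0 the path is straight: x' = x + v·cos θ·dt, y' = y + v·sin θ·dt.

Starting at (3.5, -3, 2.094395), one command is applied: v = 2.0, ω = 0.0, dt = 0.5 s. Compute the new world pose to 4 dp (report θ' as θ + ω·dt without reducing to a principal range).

(3.0000, -2.1340, 2.0944)

θ' = 2.0944 + 0.0·0.5 = 2.0944
ω = 0 → straight: x' = 3.5 + 2.0·cos(2.0944)·0.5 = 3.0000
y' = -3 + 2.0·sin(2.0944)·0.5 = -2.1340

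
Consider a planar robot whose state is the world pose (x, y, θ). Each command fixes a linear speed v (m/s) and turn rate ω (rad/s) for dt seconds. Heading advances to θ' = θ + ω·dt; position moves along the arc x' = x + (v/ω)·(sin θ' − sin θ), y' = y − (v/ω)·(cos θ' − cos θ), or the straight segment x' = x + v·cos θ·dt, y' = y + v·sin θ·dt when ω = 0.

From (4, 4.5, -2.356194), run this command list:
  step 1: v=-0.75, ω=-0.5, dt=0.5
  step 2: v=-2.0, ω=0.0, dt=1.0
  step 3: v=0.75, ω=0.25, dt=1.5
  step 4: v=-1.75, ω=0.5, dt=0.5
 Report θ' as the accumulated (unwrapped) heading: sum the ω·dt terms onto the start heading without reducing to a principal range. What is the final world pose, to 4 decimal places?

(5.6221, 5.7605, -1.9812)

step 1: θ'=-2.6062 (R=1.5000) → pose (4.2954, 4.7294, -2.6062)
step 2: θ'=-2.6062 (straight) → pose (6.0155, 5.7498, -2.6062)
step 3: θ'=-2.2312 (R=3.0000) → pose (5.1768, 5.0099, -2.2312)
step 4: θ'=-1.9812 (R=-3.5000) → pose (5.6221, 5.7605, -1.9812)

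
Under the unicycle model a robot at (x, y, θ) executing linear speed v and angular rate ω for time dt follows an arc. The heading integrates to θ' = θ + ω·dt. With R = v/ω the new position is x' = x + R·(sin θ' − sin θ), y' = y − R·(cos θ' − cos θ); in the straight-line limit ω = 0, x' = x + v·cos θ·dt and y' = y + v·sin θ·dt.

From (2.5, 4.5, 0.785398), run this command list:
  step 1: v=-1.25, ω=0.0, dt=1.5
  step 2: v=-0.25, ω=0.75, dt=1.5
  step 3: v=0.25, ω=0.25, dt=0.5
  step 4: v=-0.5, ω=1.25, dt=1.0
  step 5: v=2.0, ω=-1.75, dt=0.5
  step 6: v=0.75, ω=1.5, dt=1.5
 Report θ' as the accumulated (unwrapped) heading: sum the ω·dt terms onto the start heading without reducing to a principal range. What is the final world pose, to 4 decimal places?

step 1: θ'=0.7854 (straight) → pose (1.1742, 3.1742, 0.7854)
step 2: θ'=1.9104 (R=-0.3333) → pose (1.0956, 2.8274, 1.9104)
step 3: θ'=2.0354 (R=1.0000) → pose (1.0467, 2.9424, 2.0354)
step 4: θ'=3.2854 (R=-0.4000) → pose (1.4616, 2.7257, 3.2854)
step 5: θ'=2.4104 (R=-1.1429) → pose (0.5347, 3.0061, 2.4104)
step 6: θ'=4.6604 (R=0.5000) → pose (-0.2985, 2.6599, 4.6604)

(-0.2985, 2.6599, 4.6604)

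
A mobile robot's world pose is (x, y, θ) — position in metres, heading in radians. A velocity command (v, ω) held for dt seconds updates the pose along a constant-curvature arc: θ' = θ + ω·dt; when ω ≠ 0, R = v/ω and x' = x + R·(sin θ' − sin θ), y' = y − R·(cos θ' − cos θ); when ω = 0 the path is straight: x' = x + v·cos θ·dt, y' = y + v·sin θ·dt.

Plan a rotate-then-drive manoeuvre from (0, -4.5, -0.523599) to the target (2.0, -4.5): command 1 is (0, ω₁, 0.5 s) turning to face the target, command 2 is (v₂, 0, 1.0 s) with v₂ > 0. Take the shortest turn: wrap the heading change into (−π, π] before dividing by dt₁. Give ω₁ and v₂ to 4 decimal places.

ω₁ = 1.0472, v₂ = 2.0000

heading to target = atan2(-4.5−-4.5, 2−0) = 0.0000
Δθ = wrap(0.0000 − -0.5236) = 0.5236; ω₁ = Δθ/dt₁ = 1.0472
distance = √((2−0)² + (-4.5−-4.5)²) = 2.0000; v₂ = distance/dt₂ = 2.0000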